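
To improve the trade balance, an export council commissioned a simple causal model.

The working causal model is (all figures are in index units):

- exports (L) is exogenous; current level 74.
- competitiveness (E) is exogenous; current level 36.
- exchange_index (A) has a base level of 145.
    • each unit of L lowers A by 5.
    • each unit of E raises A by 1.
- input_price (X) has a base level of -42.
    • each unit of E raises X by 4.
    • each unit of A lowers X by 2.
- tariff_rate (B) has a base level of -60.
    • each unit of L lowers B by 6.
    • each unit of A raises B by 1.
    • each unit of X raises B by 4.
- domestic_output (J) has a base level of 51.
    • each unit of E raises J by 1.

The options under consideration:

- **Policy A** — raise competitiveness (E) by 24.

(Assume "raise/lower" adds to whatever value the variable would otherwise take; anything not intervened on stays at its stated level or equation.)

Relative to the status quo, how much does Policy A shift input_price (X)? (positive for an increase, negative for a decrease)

Baseline:
  L = 74
  E = 36
  A = 145 − 5·74 + 36 = -189
  X = -42 + 4·36 − 2·(-189) = 480
Policy A (E + 24):
  L = 74
  E = 36 + 24 = 60
  A = 145 − 5·74 + 60 = -165
  X = -42 + 4·60 − 2·(-165) = 528
Change in X: 528 − 480 = 48

48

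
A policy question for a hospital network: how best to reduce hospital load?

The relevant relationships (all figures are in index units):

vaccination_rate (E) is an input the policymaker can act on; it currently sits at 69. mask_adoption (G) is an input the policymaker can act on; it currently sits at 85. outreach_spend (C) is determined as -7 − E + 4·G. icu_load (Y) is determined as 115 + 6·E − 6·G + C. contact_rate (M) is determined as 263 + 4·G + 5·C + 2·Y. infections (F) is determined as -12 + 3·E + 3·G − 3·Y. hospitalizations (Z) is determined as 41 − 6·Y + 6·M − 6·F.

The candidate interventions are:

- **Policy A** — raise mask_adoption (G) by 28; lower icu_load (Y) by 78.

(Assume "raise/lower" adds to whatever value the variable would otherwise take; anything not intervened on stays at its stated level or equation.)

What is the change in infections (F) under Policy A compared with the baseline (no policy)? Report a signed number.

Baseline:
  E = 69
  G = 85
  C = -7 − 69 + 4·85 = 264
  Y = 115 + 6·69 − 6·85 + 264 = 283
  F = -12 + 3·69 + 3·85 − 3·283 = -399
Policy A (G + 28, Y − 78):
  E = 69
  G = 85 + 28 = 113
  C = -7 − 69 + 4·113 = 376
  Y = 115 + 6·69 − 6·113 + 376 (−78 from intervention) = 149
  F = -12 + 3·69 + 3·113 − 3·149 = 87
Change in F: 87 − (-399) = 486

486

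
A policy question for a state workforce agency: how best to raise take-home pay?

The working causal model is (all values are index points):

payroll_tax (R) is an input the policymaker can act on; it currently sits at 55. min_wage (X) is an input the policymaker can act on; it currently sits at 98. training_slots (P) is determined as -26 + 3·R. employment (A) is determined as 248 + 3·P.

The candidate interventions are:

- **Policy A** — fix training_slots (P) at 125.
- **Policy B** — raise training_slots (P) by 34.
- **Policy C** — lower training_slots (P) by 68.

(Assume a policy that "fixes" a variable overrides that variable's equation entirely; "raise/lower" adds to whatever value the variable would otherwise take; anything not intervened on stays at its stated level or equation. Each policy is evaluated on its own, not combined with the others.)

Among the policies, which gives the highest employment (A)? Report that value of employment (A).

Policy A (P := 125):
  R = 55
  P = 125
  A = 248 + 3·125 = 623
Policy B (P + 34):
  R = 55
  P = -26 + 3·55 (+34 from intervention) = 173
  A = 248 + 3·173 = 767
Policy C (P − 68):
  R = 55
  P = -26 + 3·55 (−68 from intervention) = 71
  A = 248 + 3·71 = 461
Comparing — Policy A: A=623, Policy B: A=767, Policy C: A=461. Highest is 767 (Policy B).

767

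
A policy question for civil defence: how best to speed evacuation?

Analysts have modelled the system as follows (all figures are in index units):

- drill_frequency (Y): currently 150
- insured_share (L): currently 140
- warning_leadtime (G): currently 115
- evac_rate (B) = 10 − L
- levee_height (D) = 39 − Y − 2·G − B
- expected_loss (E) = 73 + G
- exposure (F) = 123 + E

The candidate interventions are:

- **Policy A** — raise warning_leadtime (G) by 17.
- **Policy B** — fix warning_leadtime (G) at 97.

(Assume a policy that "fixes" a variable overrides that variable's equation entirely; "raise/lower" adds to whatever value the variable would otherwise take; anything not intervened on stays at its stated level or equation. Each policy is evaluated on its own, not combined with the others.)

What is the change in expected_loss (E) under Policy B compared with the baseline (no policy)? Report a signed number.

Baseline:
  G = 115
  E = 73 + 115 = 188
Policy B (G := 97):
  G = 97
  E = 73 + 97 = 170
Change in E: 170 − 188 = -18

-18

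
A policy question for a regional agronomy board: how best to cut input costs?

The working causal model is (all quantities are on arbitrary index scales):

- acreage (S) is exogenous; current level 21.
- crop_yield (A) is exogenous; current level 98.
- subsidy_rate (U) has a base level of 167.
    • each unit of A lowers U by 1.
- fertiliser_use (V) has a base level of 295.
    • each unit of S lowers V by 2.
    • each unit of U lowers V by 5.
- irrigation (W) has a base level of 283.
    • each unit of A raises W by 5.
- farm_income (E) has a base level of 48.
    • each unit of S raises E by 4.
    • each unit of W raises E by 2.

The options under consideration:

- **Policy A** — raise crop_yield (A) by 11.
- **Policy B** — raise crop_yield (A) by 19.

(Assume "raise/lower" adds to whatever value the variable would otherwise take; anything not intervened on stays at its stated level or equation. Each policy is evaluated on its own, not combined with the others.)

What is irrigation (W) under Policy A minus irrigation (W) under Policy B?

-40

Policy A (A + 11):
  A = 98 + 11 = 109
  W = 283 + 5·109 = 828
Policy B (A + 19):
  A = 98 + 19 = 117
  W = 283 + 5·117 = 868
W: 828 − 868 = -40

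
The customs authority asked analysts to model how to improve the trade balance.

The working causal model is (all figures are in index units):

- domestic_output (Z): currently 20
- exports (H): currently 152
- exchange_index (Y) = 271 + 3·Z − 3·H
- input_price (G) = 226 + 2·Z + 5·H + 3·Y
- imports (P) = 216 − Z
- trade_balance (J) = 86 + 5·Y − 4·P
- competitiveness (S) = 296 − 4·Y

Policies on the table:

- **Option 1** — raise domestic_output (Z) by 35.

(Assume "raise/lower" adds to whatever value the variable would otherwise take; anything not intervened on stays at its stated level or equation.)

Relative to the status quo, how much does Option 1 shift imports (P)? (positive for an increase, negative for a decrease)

-35

Baseline:
  Z = 20
  P = 216 − 20 = 196
Option 1 (Z + 35):
  Z = 20 + 35 = 55
  P = 216 − 55 = 161
Change in P: 161 − 196 = -35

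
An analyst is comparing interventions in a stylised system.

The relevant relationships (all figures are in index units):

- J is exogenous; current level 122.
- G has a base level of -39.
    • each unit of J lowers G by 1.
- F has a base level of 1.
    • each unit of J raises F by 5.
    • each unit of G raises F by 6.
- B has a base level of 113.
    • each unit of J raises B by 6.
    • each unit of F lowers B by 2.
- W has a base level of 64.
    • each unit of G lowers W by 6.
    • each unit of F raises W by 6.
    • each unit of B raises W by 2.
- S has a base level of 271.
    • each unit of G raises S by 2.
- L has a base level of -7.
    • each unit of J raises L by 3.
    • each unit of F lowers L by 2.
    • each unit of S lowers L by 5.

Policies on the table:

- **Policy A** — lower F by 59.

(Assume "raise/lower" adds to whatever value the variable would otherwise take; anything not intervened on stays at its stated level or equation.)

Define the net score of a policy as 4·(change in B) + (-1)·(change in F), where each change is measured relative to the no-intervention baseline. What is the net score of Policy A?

531

Baseline:
  J = 122
  G = -39 − 122 = -161
  F = 1 + 5·122 + 6·(-161) = -355
  B = 113 + 6·122 − 2·(-355) = 1555
Policy A (F − 59):
  J = 122
  G = -39 − 122 = -161
  F = 1 + 5·122 + 6·(-161) (−59 from intervention) = -414
  B = 113 + 6·122 − 2·(-414) = 1673
ΔB = 1673 − 1555 = 118; ΔF = -414 − (-355) = -59
Score = 4·118 + (-1)·(-59) = 531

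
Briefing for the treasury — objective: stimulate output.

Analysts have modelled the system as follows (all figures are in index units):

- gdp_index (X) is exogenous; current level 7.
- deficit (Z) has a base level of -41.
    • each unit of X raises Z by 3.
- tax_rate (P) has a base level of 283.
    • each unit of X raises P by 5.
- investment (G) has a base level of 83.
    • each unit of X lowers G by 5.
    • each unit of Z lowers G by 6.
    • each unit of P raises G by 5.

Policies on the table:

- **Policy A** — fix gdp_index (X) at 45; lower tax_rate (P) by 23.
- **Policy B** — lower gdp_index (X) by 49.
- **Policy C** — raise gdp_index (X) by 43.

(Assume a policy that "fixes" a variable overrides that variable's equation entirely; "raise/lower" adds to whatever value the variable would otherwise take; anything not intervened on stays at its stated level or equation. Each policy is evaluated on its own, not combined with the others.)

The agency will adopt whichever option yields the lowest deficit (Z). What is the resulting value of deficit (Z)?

Policy A (X := 45, P − 23):
  X = 45
  Z = -41 + 3·45 = 94
Policy B (X − 49):
  X = 7 − 49 = -42
  Z = -41 + 3·(-42) = -167
Policy C (X + 43):
  X = 7 + 43 = 50
  Z = -41 + 3·50 = 109
Comparing — Policy A: Z=94, Policy B: Z=-167, Policy C: Z=109. Lowest is -167 (Policy B).

-167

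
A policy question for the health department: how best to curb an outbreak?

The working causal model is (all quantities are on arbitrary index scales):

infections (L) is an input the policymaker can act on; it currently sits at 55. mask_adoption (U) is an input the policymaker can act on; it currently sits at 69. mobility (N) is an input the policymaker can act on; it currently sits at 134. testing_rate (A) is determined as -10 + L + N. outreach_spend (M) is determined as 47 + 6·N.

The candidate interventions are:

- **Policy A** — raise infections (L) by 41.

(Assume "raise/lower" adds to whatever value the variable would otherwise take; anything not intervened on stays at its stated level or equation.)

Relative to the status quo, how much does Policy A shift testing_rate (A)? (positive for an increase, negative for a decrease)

Baseline:
  L = 55
  N = 134
  A = -10 + 55 + 134 = 179
Policy A (L + 41):
  L = 55 + 41 = 96
  N = 134
  A = -10 + 96 + 134 = 220
Change in A: 220 − 179 = 41

41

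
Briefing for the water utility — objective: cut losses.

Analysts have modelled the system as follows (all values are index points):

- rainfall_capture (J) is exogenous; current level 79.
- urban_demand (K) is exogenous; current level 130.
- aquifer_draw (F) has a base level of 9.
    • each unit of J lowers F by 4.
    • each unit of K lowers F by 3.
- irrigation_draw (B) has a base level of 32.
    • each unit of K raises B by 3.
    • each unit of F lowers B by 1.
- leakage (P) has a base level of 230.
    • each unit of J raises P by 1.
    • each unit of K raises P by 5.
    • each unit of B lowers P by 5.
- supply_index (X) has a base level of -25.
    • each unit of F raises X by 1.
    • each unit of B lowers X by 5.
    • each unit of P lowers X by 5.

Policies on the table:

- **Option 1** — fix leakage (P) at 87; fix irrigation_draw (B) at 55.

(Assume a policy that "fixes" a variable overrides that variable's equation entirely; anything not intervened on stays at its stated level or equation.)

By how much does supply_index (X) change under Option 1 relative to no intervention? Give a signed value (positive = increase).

-18295

Baseline:
  J = 79
  K = 130
  F = 9 − 4·79 − 3·130 = -697
  B = 32 + 3·130 − (-697) = 1119
  P = 230 + 79 + 5·130 − 5·1119 = -4636
  X = -25 + (-697) − 5·1119 − 5·(-4636) = 16863
Option 1 (P := 87, B := 55):
  J = 79
  K = 130
  F = 9 − 4·79 − 3·130 = -697
  B = 55
  P = 87
  X = -25 + (-697) − 5·55 − 5·87 = -1432
Change in X: -1432 − 16863 = -18295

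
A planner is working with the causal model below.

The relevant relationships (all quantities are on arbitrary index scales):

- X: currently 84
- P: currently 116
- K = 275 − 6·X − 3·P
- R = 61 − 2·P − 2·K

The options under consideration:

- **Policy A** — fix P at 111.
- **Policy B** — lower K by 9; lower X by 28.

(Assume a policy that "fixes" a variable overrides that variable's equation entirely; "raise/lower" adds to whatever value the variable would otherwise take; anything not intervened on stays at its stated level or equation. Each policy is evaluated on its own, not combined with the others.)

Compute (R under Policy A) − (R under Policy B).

298

Policy A (P := 111):
  X = 84
  P = 111
  K = 275 − 6·84 − 3·111 = -562
  R = 61 − 2·111 − 2·(-562) = 963
Policy B (K − 9, X − 28):
  X = 84 − 28 = 56
  P = 116
  K = 275 − 6·56 − 3·116 (−9 from intervention) = -418
  R = 61 − 2·116 − 2·(-418) = 665
R: 963 − 665 = 298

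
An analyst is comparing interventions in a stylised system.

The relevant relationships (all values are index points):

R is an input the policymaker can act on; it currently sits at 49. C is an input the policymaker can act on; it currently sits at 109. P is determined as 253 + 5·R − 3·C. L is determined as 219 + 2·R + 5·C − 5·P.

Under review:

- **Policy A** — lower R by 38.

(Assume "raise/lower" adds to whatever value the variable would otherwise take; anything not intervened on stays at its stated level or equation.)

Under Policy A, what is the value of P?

Policy A (R − 38):
  R = 49 − 38 = 11
  C = 109
  P = 253 + 5·11 − 3·109 = -19

-19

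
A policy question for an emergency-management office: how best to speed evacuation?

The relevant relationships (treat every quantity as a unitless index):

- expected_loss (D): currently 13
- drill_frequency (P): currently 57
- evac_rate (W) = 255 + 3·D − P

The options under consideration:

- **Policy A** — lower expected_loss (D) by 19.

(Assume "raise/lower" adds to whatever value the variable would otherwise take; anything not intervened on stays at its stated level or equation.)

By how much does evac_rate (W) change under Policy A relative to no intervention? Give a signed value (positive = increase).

-57

Baseline:
  D = 13
  P = 57
  W = 255 + 3·13 − 57 = 237
Policy A (D − 19):
  D = 13 − 19 = -6
  P = 57
  W = 255 + 3·(-6) − 57 = 180
Change in W: 180 − 237 = -57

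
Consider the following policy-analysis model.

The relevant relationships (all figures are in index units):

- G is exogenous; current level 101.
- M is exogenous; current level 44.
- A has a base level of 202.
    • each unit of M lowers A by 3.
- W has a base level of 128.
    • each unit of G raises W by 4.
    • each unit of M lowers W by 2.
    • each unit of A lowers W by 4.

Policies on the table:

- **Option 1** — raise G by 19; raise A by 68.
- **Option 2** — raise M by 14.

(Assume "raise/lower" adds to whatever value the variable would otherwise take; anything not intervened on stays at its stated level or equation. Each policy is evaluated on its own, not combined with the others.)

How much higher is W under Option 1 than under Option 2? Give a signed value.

-336

Option 1 (G + 19, A + 68):
  G = 101 + 19 = 120
  M = 44
  A = 202 − 3·44 (+68 from intervention) = 138
  W = 128 + 4·120 − 2·44 − 4·138 = -32
Option 2 (M + 14):
  G = 101
  M = 44 + 14 = 58
  A = 202 − 3·58 = 28
  W = 128 + 4·101 − 2·58 − 4·28 = 304
W: -32 − 304 = -336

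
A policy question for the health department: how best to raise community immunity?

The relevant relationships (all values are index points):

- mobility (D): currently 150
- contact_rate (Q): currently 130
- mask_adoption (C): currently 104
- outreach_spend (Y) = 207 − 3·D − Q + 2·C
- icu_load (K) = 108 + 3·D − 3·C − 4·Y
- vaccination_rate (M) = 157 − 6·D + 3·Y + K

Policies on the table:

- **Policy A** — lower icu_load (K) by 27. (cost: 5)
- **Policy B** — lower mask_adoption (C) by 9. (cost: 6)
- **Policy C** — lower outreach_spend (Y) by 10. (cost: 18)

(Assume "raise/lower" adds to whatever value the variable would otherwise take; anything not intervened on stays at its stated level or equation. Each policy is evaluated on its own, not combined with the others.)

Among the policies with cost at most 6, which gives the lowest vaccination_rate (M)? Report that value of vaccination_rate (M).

-359

Policy A (K − 27):
  D = 150
  Q = 130
  C = 104
  Y = 207 − 3·150 − 130 + 2·104 = -165
  K = 108 + 3·150 − 3·104 − 4·(-165) (−27 from intervention) = 879
  M = 157 − 6·150 + 3·(-165) + 879 = -359
Policy B (C − 9):
  D = 150
  Q = 130
  C = 104 − 9 = 95
  Y = 207 − 3·150 − 130 + 2·95 = -183
  K = 108 + 3·150 − 3·95 − 4·(-183) = 1005
  M = 157 − 6·150 + 3·(-183) + 1005 = -287
Comparing — Policy A: M=-359, Policy B: M=-287. Lowest is -359 (Policy A).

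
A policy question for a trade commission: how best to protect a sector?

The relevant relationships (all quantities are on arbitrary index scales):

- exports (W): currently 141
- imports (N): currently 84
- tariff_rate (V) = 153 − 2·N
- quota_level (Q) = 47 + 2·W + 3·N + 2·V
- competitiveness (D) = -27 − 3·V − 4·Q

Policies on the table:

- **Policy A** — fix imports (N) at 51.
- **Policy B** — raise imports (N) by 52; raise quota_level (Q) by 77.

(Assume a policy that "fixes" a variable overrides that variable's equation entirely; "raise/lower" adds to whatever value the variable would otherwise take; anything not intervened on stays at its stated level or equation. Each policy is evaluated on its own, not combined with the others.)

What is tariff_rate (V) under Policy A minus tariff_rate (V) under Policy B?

Policy A (N := 51):
  N = 51
  V = 153 − 2·51 = 51
Policy B (N + 52, Q + 77):
  N = 84 + 52 = 136
  V = 153 − 2·136 = -119
V: 51 − (-119) = 170

170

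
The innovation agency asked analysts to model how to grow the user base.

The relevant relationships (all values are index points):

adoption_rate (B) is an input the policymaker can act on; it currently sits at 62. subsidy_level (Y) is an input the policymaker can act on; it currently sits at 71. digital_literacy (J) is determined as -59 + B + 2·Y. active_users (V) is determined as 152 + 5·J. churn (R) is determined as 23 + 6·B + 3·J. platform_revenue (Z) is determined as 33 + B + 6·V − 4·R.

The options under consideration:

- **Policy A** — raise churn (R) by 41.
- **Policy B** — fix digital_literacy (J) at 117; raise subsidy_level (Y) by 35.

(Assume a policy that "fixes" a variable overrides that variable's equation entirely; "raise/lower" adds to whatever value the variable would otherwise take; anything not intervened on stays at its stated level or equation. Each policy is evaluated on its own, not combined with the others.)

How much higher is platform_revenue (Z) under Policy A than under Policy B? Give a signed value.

Policy A (R + 41):
  B = 62
  Y = 71
  J = -59 + 62 + 2·71 = 145
  V = 152 + 5·145 = 877
  R = 23 + 6·62 + 3·145 (+41 from intervention) = 871
  Z = 33 + 62 + 6·877 − 4·871 = 1873
Policy B (J := 117, Y + 35):
  B = 62
  Y = 71 + 35 = 106
  J = 117
  V = 152 + 5·117 = 737
  R = 23 + 6·62 + 3·117 = 746
  Z = 33 + 62 + 6·737 − 4·746 = 1533
Z: 1873 − 1533 = 340

340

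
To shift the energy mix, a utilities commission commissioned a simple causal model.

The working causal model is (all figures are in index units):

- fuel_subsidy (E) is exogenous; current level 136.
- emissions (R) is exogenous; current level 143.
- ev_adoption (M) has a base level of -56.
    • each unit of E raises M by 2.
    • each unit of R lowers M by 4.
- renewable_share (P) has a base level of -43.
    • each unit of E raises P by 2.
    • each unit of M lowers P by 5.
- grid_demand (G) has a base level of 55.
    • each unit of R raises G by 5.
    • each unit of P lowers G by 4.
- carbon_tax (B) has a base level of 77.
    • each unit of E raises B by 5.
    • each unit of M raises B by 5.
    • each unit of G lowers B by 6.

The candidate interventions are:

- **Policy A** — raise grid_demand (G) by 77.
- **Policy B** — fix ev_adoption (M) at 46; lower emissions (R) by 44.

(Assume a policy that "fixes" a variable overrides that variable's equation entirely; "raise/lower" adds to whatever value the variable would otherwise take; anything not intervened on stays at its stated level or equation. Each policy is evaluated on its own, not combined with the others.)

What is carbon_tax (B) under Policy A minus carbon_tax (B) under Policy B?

44448

Policy A (G + 77):
  E = 136
  R = 143
  M = -56 + 2·136 − 4·143 = -356
  P = -43 + 2·136 − 5·(-356) = 2009
  G = 55 + 5·143 − 4·2009 (+77 from intervention) = -7189
  B = 77 + 5·136 + 5·(-356) − 6·(-7189) = 42111
Policy B (M := 46, R − 44):
  E = 136
  R = 143 − 44 = 99
  M = 46
  P = -43 + 2·136 − 5·46 = -1
  G = 55 + 5·99 − 4·(-1) = 554
  B = 77 + 5·136 + 5·46 − 6·554 = -2337
B: 42111 − (-2337) = 44448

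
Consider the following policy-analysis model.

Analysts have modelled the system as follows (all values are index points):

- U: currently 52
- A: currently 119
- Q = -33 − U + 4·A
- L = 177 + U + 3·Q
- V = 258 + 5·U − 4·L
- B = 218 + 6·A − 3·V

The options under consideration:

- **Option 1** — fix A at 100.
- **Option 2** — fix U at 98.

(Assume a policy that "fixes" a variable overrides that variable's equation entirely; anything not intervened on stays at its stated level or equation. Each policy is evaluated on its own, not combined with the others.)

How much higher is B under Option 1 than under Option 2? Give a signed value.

Option 1 (A := 100):
  U = 52
  A = 100
  Q = -33 − 52 + 4·100 = 315
  L = 177 + 52 + 3·315 = 1174
  V = 258 + 5·52 − 4·1174 = -4178
  B = 218 + 6·100 − 3·(-4178) = 13352
Option 2 (U := 98):
  U = 98
  A = 119
  Q = -33 − 98 + 4·119 = 345
  L = 177 + 98 + 3·345 = 1310
  V = 258 + 5·98 − 4·1310 = -4492
  B = 218 + 6·119 − 3·(-4492) = 14408
B: 13352 − 14408 = -1056

-1056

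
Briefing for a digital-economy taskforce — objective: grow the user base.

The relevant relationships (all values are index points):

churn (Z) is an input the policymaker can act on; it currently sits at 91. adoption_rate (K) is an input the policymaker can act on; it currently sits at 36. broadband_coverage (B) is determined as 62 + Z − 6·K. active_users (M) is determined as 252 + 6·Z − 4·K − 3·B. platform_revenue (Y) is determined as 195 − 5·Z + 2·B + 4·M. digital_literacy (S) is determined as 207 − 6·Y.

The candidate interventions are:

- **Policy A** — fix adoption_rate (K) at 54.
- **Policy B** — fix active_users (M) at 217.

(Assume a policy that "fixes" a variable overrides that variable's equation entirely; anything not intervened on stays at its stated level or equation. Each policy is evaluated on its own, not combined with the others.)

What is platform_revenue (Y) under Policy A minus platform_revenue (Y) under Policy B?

Policy A (K := 54):
  Z = 91
  K = 54
  B = 62 + 91 − 6·54 = -171
  M = 252 + 6·91 − 4·54 − 3·(-171) = 1095
  Y = 195 − 5·91 + 2·(-171) + 4·1095 = 3778
Policy B (M := 217):
  Z = 91
  K = 36
  B = 62 + 91 − 6·36 = -63
  M = 217
  Y = 195 − 5·91 + 2·(-63) + 4·217 = 482
Y: 3778 − 482 = 3296

3296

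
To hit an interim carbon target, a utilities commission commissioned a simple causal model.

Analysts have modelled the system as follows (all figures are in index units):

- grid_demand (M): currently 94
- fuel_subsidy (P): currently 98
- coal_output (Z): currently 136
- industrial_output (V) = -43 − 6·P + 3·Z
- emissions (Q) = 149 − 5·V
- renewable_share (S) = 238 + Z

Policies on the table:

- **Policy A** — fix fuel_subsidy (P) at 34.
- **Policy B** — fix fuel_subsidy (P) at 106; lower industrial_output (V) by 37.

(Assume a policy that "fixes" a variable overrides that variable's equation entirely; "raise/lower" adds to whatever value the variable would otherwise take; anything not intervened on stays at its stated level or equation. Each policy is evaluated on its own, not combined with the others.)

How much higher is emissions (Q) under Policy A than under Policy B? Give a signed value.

Policy A (P := 34):
  P = 34
  Z = 136
  V = -43 − 6·34 + 3·136 = 161
  Q = 149 − 5·161 = -656
Policy B (P := 106, V − 37):
  P = 106
  Z = 136
  V = -43 − 6·106 + 3·136 (−37 from intervention) = -308
  Q = 149 − 5·(-308) = 1689
Q: -656 − 1689 = -2345

-2345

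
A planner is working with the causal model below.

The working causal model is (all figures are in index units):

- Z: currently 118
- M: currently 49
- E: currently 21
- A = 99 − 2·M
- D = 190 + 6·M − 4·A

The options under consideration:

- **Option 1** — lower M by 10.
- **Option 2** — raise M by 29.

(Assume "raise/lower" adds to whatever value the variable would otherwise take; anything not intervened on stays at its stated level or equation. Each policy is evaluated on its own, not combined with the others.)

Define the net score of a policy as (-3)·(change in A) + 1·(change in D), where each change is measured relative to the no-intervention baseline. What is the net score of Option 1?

Baseline:
  M = 49
  A = 99 − 2·49 = 1
  D = 190 + 6·49 − 4·1 = 480
Option 1 (M − 10):
  M = 49 − 10 = 39
  A = 99 − 2·39 = 21
  D = 190 + 6·39 − 4·21 = 340
ΔA = 21 − 1 = 20; ΔD = 340 − 480 = -140
Score = (-3)·20 + 1·(-140) = -200

-200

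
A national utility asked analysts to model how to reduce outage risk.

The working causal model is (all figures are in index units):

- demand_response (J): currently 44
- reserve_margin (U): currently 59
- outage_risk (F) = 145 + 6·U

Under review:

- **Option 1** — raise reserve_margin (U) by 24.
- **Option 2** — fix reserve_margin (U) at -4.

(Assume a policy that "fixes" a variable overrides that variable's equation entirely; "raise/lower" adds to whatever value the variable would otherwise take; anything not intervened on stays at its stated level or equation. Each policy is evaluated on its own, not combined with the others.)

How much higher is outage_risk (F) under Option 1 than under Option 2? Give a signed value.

522

Option 1 (U + 24):
  U = 59 + 24 = 83
  F = 145 + 6·83 = 643
Option 2 (U := -4):
  U = -4
  F = 145 + 6·(-4) = 121
F: 643 − 121 = 522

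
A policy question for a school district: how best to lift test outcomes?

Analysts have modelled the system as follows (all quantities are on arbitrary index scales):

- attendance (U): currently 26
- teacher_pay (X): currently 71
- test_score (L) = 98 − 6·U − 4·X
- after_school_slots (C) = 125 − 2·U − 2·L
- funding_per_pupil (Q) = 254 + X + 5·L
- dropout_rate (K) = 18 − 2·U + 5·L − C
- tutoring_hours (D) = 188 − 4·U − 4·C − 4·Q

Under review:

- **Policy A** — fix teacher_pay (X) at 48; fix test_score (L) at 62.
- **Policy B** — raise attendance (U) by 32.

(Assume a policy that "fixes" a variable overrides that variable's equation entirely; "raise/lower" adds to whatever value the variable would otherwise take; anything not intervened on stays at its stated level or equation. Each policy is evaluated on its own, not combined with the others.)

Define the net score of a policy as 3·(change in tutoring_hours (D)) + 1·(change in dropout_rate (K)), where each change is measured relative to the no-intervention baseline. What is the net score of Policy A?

-11440

Baseline:
  U = 26
  X = 71
  L = 98 − 6·26 − 4·71 = -342
  C = 125 − 2·26 − 2·(-342) = 757
  Q = 254 + 71 + 5·(-342) = -1385
  K = 18 − 2·26 + 5·(-342) − 757 = -2501
  D = 188 − 4·26 − 4·757 − 4·(-1385) = 2596
Policy A (X := 48, L := 62):
  U = 26
  X = 48
  L = 62
  C = 125 − 2·26 − 2·62 = -51
  Q = 254 + 48 + 5·62 = 612
  K = 18 − 2·26 + 5·62 − (-51) = 327
  D = 188 − 4·26 − 4·(-51) − 4·612 = -2160
ΔD = -2160 − 2596 = -4756; ΔK = 327 − (-2501) = 2828
Score = 3·(-4756) + 1·2828 = -11440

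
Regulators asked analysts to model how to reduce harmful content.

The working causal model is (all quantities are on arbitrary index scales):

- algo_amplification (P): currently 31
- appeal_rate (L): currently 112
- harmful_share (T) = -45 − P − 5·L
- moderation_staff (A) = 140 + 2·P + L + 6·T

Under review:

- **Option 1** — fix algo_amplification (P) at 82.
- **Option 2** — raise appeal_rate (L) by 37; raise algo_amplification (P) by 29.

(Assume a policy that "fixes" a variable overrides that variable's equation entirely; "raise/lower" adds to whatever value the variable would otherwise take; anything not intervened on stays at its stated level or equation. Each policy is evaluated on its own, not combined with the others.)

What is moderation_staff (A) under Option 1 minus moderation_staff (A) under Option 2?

Option 1 (P := 82):
  P = 82
  L = 112
  T = -45 − 82 − 5·112 = -687
  A = 140 + 2·82 + 112 + 6·(-687) = -3706
Option 2 (L + 37, P + 29):
  P = 31 + 29 = 60
  L = 112 + 37 = 149
  T = -45 − 60 − 5·149 = -850
  A = 140 + 2·60 + 149 + 6·(-850) = -4691
A: -3706 − (-4691) = 985

985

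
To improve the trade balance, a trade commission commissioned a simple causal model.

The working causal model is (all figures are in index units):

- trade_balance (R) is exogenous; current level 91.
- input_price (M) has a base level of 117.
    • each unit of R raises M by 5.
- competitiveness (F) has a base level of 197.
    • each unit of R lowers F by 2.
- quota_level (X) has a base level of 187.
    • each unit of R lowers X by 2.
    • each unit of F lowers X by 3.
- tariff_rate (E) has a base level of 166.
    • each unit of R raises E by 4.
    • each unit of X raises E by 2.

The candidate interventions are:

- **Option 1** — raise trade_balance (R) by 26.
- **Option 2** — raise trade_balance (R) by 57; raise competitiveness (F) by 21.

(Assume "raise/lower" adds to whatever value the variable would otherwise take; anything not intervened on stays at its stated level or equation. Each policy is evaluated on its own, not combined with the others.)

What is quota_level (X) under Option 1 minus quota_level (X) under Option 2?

-61

Option 1 (R + 26):
  R = 91 + 26 = 117
  F = 197 − 2·117 = -37
  X = 187 − 2·117 − 3·(-37) = 64
Option 2 (R + 57, F + 21):
  R = 91 + 57 = 148
  F = 197 − 2·148 (+21 from intervention) = -78
  X = 187 − 2·148 − 3·(-78) = 125
X: 64 − 125 = -61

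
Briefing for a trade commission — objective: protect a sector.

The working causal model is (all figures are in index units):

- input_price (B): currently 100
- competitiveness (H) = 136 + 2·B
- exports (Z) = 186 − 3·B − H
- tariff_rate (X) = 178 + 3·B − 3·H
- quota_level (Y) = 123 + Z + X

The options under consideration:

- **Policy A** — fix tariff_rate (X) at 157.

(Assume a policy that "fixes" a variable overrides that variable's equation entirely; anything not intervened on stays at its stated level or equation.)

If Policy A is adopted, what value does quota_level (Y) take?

-170

Policy A (X := 157):
  B = 100
  H = 136 + 2·100 = 336
  Z = 186 − 3·100 − 336 = -450
  X = 157
  Y = 123 + (-450) + 157 = -170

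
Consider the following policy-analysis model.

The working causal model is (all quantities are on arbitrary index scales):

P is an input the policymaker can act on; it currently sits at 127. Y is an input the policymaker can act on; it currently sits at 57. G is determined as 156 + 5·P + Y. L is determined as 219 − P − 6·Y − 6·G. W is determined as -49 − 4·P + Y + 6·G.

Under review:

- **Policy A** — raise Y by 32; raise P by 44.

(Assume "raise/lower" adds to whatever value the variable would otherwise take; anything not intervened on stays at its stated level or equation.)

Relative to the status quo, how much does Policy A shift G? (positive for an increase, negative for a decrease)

252

Baseline:
  P = 127
  Y = 57
  G = 156 + 5·127 + 57 = 848
Policy A (Y + 32, P + 44):
  P = 127 + 44 = 171
  Y = 57 + 32 = 89
  G = 156 + 5·171 + 89 = 1100
Change in G: 1100 − 848 = 252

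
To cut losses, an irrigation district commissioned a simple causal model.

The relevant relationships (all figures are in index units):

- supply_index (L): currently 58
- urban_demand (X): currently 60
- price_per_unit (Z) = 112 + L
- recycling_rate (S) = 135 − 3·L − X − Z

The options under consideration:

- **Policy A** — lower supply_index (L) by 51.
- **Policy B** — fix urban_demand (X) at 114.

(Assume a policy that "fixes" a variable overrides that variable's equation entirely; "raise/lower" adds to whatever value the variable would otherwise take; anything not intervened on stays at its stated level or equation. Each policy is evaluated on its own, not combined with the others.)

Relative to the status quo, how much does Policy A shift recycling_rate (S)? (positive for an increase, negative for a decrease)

204

Baseline:
  L = 58
  X = 60
  Z = 112 + 58 = 170
  S = 135 − 3·58 − 60 − 170 = -269
Policy A (L − 51):
  L = 58 − 51 = 7
  X = 60
  Z = 112 + 7 = 119
  S = 135 − 3·7 − 60 − 119 = -65
Change in S: -65 − (-269) = 204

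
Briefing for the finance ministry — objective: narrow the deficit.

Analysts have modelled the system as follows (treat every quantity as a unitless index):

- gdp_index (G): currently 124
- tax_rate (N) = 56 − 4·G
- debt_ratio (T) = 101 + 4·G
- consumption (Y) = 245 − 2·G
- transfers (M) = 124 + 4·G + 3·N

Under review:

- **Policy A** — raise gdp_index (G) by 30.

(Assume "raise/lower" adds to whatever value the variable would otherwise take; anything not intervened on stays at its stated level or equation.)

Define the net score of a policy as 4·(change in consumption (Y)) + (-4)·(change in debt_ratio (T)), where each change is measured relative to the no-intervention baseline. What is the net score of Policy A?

-720

Baseline:
  G = 124
  T = 101 + 4·124 = 597
  Y = 245 − 2·124 = -3
Policy A (G + 30):
  G = 124 + 30 = 154
  T = 101 + 4·154 = 717
  Y = 245 − 2·154 = -63
ΔY = -63 − (-3) = -60; ΔT = 717 − 597 = 120
Score = 4·(-60) + (-4)·120 = -720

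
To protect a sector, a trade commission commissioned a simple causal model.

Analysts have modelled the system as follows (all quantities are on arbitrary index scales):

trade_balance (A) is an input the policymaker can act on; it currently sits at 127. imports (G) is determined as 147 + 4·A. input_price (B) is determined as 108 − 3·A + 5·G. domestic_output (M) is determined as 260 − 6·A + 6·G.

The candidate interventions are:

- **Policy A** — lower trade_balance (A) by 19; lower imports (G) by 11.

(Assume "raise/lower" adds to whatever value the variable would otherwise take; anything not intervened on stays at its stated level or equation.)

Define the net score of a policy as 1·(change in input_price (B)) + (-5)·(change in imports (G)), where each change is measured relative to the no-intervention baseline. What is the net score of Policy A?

Baseline:
  A = 127
  G = 147 + 4·127 = 655
  B = 108 − 3·127 + 5·655 = 3002
Policy A (A − 19, G − 11):
  A = 127 − 19 = 108
  G = 147 + 4·108 (−11 from intervention) = 568
  B = 108 − 3·108 + 5·568 = 2624
ΔB = 2624 − 3002 = -378; ΔG = 568 − 655 = -87
Score = 1·(-378) + (-5)·(-87) = 57

57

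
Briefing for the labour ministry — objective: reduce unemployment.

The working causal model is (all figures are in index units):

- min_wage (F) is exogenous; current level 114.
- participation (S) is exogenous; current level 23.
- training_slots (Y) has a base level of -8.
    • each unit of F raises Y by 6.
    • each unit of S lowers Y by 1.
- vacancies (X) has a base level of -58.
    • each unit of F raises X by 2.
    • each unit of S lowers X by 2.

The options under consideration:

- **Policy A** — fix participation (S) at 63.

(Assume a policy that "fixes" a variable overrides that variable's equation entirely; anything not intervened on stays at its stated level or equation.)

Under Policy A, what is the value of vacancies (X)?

44

Policy A (S := 63):
  F = 114
  S = 63
  X = -58 + 2·114 − 2·63 = 44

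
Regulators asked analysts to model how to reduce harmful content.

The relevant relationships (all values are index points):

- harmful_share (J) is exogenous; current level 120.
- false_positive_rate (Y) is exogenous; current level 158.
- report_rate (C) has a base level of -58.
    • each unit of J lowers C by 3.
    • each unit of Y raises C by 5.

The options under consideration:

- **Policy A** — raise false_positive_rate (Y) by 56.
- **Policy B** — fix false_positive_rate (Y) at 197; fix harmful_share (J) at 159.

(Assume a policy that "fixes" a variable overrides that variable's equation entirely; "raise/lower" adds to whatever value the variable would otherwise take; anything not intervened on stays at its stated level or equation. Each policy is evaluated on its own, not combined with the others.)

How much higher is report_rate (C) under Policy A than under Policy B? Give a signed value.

202

Policy A (Y + 56):
  J = 120
  Y = 158 + 56 = 214
  C = -58 − 3·120 + 5·214 = 652
Policy B (Y := 197, J := 159):
  J = 159
  Y = 197
  C = -58 − 3·159 + 5·197 = 450
C: 652 − 450 = 202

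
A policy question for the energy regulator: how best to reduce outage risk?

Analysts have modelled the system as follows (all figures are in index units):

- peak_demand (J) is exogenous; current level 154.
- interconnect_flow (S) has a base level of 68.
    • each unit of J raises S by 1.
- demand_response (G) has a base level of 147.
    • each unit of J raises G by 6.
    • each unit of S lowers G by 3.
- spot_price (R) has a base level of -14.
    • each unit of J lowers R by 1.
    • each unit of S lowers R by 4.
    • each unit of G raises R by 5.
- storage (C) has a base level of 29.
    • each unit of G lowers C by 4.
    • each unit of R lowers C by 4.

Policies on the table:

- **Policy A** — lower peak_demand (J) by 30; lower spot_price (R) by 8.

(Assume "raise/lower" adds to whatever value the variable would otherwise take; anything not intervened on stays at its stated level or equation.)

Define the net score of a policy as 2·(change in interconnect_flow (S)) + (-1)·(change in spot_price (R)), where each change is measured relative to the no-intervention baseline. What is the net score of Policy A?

Baseline:
  J = 154
  S = 68 + 154 = 222
  G = 147 + 6·154 − 3·222 = 405
  R = -14 − 154 − 4·222 + 5·405 = 969
Policy A (J − 30, R − 8):
  J = 154 − 30 = 124
  S = 68 + 124 = 192
  G = 147 + 6·124 − 3·192 = 315
  R = -14 − 124 − 4·192 + 5·315 (−8 from intervention) = 661
ΔS = 192 − 222 = -30; ΔR = 661 − 969 = -308
Score = 2·(-30) + (-1)·(-308) = 248

248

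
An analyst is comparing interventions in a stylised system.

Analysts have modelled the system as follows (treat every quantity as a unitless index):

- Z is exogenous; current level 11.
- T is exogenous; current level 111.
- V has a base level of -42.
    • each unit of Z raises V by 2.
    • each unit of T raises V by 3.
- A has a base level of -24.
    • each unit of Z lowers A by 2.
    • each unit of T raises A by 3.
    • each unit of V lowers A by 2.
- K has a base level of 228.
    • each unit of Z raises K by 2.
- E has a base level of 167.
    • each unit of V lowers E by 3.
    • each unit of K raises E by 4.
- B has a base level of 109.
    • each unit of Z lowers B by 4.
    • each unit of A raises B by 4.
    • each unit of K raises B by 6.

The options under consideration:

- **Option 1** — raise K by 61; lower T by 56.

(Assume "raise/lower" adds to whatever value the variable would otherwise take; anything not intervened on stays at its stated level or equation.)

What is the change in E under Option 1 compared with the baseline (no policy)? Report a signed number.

748

Baseline:
  Z = 11
  T = 111
  V = -42 + 2·11 + 3·111 = 313
  K = 228 + 2·11 = 250
  E = 167 − 3·313 + 4·250 = 228
Option 1 (K + 61, T − 56):
  Z = 11
  T = 111 − 56 = 55
  V = -42 + 2·11 + 3·55 = 145
  K = 228 + 2·11 (+61 from intervention) = 311
  E = 167 − 3·145 + 4·311 = 976
Change in E: 976 − 228 = 748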